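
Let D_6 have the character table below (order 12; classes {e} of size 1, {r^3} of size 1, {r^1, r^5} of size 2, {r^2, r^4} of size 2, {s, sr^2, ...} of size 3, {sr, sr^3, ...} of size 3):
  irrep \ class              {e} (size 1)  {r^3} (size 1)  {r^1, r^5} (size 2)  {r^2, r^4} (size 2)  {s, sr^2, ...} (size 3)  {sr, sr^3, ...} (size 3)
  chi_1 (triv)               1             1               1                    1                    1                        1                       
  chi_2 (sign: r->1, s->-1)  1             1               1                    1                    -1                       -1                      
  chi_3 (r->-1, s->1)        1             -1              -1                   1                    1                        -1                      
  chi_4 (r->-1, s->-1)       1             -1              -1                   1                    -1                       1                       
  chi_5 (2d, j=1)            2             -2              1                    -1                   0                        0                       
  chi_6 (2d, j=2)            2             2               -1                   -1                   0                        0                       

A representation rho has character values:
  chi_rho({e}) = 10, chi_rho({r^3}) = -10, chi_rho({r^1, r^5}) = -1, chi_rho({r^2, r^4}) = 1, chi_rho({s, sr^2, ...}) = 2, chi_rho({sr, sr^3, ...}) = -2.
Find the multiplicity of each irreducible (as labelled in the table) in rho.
Multiplicities: chi_1: 0, chi_2: 0, chi_3: 3, chi_4: 1, chi_5: 3, chi_6: 0.

Reasoning: Use <chi_rho, chi> = (1/|G|) sum_C |C| * chi_rho(C) * conj(chi(C)) with |G| = 12 for each irreducible chi in the table:
  <chi_rho, chi_1> = (1/12)[1*(10)*conj(1) + 1*(-10)*conj(1) + 2*(-1)*conj(1) + 2*(1)*conj(1) + 3*(2)*conj(1) + 3*(-2)*conj(1)]
      = (1/12)[(10) + (-10) + (-2) + (2) + (6) + (-6)] = 0/12 = 0
  <chi_rho, chi_2> = (1/12)[1*(10)*conj(1) + 1*(-10)*conj(1) + 2*(-1)*conj(1) + 2*(1)*conj(1) + 3*(2)*conj(-1) + 3*(-2)*conj(-1)]
      = (1/12)[(10) + (-10) + (-2) + (2) + (-6) + (6)] = 0/12 = 0
  <chi_rho, chi_3> = (1/12)[1*(10)*conj(1) + 1*(-10)*conj(-1) + 2*(-1)*conj(-1) + 2*(1)*conj(1) + 3*(2)*conj(1) + 3*(-2)*conj(-1)]
      = (1/12)[(10) + (10) + (2) + (2) + (6) + (6)] = 36/12 = 3
  <chi_rho, chi_4> = (1/12)[1*(10)*conj(1) + 1*(-10)*conj(-1) + 2*(-1)*conj(-1) + 2*(1)*conj(1) + 3*(2)*conj(-1) + 3*(-2)*conj(1)]
      = (1/12)[(10) + (10) + (2) + (2) + (-6) + (-6)] = 12/12 = 1
  <chi_rho, chi_5> = (1/12)[1*(10)*conj(2) + 1*(-10)*conj(-2) + 2*(-1)*conj(1) + 2*(1)*conj(-1) + 3*(2)*conj(0) + 3*(-2)*conj(0)]
      = (1/12)[(20) + (20) + (-2) + (-2) + (0) + (0)] = 36/12 = 3
  <chi_rho, chi_6> = (1/12)[1*(10)*conj(2) + 1*(-10)*conj(2) + 2*(-1)*conj(-1) + 2*(1)*conj(-1) + 3*(2)*conj(0) + 3*(-2)*conj(0)]
      = (1/12)[(20) + (-20) + (2) + (-2) + (0) + (0)] = 0/12 = 0
Dimension check: dim(rho) = sum (mult * dim) = 0*1 + 0*1 + 3*1 + 1*1 + 3*2 + 0*2 = 10 = chi_rho(e) = 10.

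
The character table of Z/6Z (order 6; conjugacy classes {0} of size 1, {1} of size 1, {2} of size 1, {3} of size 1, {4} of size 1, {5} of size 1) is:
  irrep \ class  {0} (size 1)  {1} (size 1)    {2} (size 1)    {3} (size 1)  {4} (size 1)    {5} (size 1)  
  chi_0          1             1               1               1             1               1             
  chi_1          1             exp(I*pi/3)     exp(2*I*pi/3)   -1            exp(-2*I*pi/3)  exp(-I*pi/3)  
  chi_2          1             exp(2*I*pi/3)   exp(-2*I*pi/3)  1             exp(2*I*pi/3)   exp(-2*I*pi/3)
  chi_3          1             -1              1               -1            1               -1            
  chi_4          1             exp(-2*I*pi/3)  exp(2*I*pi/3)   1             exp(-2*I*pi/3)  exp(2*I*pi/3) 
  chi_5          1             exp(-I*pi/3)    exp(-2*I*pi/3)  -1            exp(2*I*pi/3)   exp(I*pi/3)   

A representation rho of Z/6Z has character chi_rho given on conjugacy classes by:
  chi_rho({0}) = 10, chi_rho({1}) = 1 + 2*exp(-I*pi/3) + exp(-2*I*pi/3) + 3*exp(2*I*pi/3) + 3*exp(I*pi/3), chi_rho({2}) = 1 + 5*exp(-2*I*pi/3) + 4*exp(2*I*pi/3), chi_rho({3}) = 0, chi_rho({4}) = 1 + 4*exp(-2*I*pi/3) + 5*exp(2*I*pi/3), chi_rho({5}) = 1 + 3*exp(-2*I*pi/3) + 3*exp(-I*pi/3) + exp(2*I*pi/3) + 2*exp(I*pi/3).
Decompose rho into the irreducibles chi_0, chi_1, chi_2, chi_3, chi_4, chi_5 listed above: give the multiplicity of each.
Multiplicities: chi_0: 1, chi_1: 3, chi_2: 3, chi_3: 0, chi_4: 1, chi_5: 2.

Argument: Use <chi_rho, chi> = (1/|G|) sum_C |C| * chi_rho(C) * conj(chi(C)) with |G| = 6 for each irreducible chi in the table:
  <chi_rho, chi_0> = (1/6)[1*(10)*conj(1) + 1*(1 + 2*exp(-I*pi/3) + exp(-2*I*pi/3) + 3*exp(2*I*pi/3) + 3*exp(I*pi/3))*conj(1) + 1*(1 + 5*exp(-2*I*pi/3) + 4*exp(2*I*pi/3))*conj(1) + 1*(0)*conj(1) + 1*(1 + 4*exp(-2*I*pi/3) + 5*exp(2*I*pi/3))*conj(1) + 1*(1 + 3*exp(-2*I*pi/3) + 3*exp(-I*pi/3) + exp(2*I*pi/3) + 2*exp(I*pi/3))*conj(1)]
      = (1/6)[(10) + (1 + 2*exp(-I*pi/3) + exp(-2*I*pi/3) + 3*exp(2*I*pi/3) + 3*exp(I*pi/3)) + (1 + 5*exp(-2*I*pi/3) + 4*exp(2*I*pi/3)) + (0) + (1 + 4*exp(-2*I*pi/3) + 5*exp(2*I*pi/3)) + (1 + 3*exp(-2*I*pi/3) + 3*exp(-I*pi/3) + exp(2*I*pi/3) + 2*exp(I*pi/3))] = 6/6 = 1
  <chi_rho, chi_1> = (1/6)[1*(10)*conj(1) + 1*(1 + 2*exp(-I*pi/3) + exp(-2*I*pi/3) + 3*exp(2*I*pi/3) + 3*exp(I*pi/3))*conj(exp(I*pi/3)) + 1*(1 + 5*exp(-2*I*pi/3) + 4*exp(2*I*pi/3))*conj(exp(2*I*pi/3)) + 1*(0)*conj(-1) + 1*(1 + 4*exp(-2*I*pi/3) + 5*exp(2*I*pi/3))*conj(exp(-2*I*pi/3)) + 1*(1 + 3*exp(-2*I*pi/3) + 3*exp(-I*pi/3) + exp(2*I*pi/3) + 2*exp(I*pi/3))*conj(exp(-I*pi/3))]
      = (1/6)[(10) + (3) + (4 + exp(-2*I*pi/3) + 5*exp(2*I*pi/3)) + (0) + (4 + 5*exp(-2*I*pi/3) + exp(2*I*pi/3)) + (3)] = 18/6 = 3
  <chi_rho, chi_2> = (1/6)[1*(10)*conj(1) + 1*(1 + 2*exp(-I*pi/3) + exp(-2*I*pi/3) + 3*exp(2*I*pi/3) + 3*exp(I*pi/3))*conj(exp(2*I*pi/3)) + 1*(1 + 5*exp(-2*I*pi/3) + 4*exp(2*I*pi/3))*conj(exp(-2*I*pi/3)) + 1*(0)*conj(1) + 1*(1 + 4*exp(-2*I*pi/3) + 5*exp(2*I*pi/3))*conj(exp(2*I*pi/3)) + 1*(1 + 3*exp(-2*I*pi/3) + 3*exp(-I*pi/3) + exp(2*I*pi/3) + 2*exp(I*pi/3))*conj(exp(-2*I*pi/3))]
      = (1/6)[(10) + (1 + 3*exp(-I*pi/3) + exp(-2*I*pi/3) + exp(2*I*pi/3)) + (5 + 4*exp(-2*I*pi/3) + exp(2*I*pi/3)) + (0) + (5 + exp(-2*I*pi/3) + 4*exp(2*I*pi/3)) + (1 + exp(-2*I*pi/3) + exp(2*I*pi/3) + 3*exp(I*pi/3))] = 18/6 = 3
  <chi_rho, chi_3> = (1/6)[1*(10)*conj(1) + 1*(1 + 2*exp(-I*pi/3) + exp(-2*I*pi/3) + 3*exp(2*I*pi/3) + 3*exp(I*pi/3))*conj(-1) + 1*(1 + 5*exp(-2*I*pi/3) + 4*exp(2*I*pi/3))*conj(1) + 1*(0)*conj(-1) + 1*(1 + 4*exp(-2*I*pi/3) + 5*exp(2*I*pi/3))*conj(1) + 1*(1 + 3*exp(-2*I*pi/3) + 3*exp(-I*pi/3) + exp(2*I*pi/3) + 2*exp(I*pi/3))*conj(-1)]
      = (1/6)[(10) + (-1 - 3*exp(I*pi/3) - 3*exp(2*I*pi/3) - exp(-2*I*pi/3) - 2*exp(-I*pi/3)) + (1 + 5*exp(-2*I*pi/3) + 4*exp(2*I*pi/3)) + (0) + (1 + 4*exp(-2*I*pi/3) + 5*exp(2*I*pi/3)) + (-1 - 2*exp(I*pi/3) - exp(2*I*pi/3) - 3*exp(-I*pi/3) - 3*exp(-2*I*pi/3))] = 0/6 = 0
  <chi_rho, chi_4> = (1/6)[1*(10)*conj(1) + 1*(1 + 2*exp(-I*pi/3) + exp(-2*I*pi/3) + 3*exp(2*I*pi/3) + 3*exp(I*pi/3))*conj(exp(-2*I*pi/3)) + 1*(1 + 5*exp(-2*I*pi/3) + 4*exp(2*I*pi/3))*conj(exp(2*I*pi/3)) + 1*(0)*conj(1) + 1*(1 + 4*exp(-2*I*pi/3) + 5*exp(2*I*pi/3))*conj(exp(-2*I*pi/3)) + 1*(1 + 3*exp(-2*I*pi/3) + 3*exp(-I*pi/3) + exp(2*I*pi/3) + 2*exp(I*pi/3))*conj(exp(2*I*pi/3))]
      = (1/6)[(10) + (-3) + (4 + exp(-2*I*pi/3) + 5*exp(2*I*pi/3)) + (0) + (4 + 5*exp(-2*I*pi/3) + exp(2*I*pi/3)) + (-3)] = 6/6 = 1
  <chi_rho, chi_5> = (1/6)[1*(10)*conj(1) + 1*(1 + 2*exp(-I*pi/3) + exp(-2*I*pi/3) + 3*exp(2*I*pi/3) + 3*exp(I*pi/3))*conj(exp(-I*pi/3)) + 1*(1 + 5*exp(-2*I*pi/3) + 4*exp(2*I*pi/3))*conj(exp(-2*I*pi/3)) + 1*(0)*conj(-1) + 1*(1 + 4*exp(-2*I*pi/3) + 5*exp(2*I*pi/3))*conj(exp(2*I*pi/3)) + 1*(1 + 3*exp(-2*I*pi/3) + 3*exp(-I*pi/3) + exp(2*I*pi/3) + 2*exp(I*pi/3))*conj(exp(I*pi/3))]
      = (1/6)[(10) + (-1 + exp(-I*pi/3) + exp(I*pi/3) + 3*exp(2*I*pi/3)) + (5 + 4*exp(-2*I*pi/3) + exp(2*I*pi/3)) + (0) + (5 + exp(-2*I*pi/3) + 4*exp(2*I*pi/3)) + (-1 + 3*exp(-2*I*pi/3) + exp(-I*pi/3) + exp(I*pi/3))] = 12/6 = 2
(Exp terms are combined using exp(i*s)*conj(exp(i*t)) = exp(i*(s-t)), and sums of them are collapsed using the identity that for every m > 1 the m distinct m-th roots of unity sum to 0, e.g. 1 + exp(2*I*pi/3) + exp(-2*I*pi/3) = 0.)
Dimension check: dim(rho) = sum (mult * dim) = 1*1 + 3*1 + 3*1 + 0*1 + 1*1 + 2*1 = 10 = chi_rho(e) = 10.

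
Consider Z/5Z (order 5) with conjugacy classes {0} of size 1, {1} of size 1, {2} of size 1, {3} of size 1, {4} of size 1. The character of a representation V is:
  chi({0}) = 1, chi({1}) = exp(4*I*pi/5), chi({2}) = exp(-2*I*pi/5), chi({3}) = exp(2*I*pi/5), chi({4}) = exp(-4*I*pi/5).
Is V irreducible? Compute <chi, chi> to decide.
Irreducible: <chi, chi> = 1.

Working: <chi, chi> = (1/|G|) sum_C |C| * |chi(C)|^2 = (1/5)[1*|1|^2 + 1*|exp(4*I*pi/5)|^2 + 1*|exp(-2*I*pi/5)|^2 + 1*|exp(2*I*pi/5)|^2 + 1*|exp(-4*I*pi/5)|^2]
  = (1/5)[(1) + (1) + (1) + (1) + (1)] = 5/5 = 1.
(Exp terms are combined using exp(i*s)*conj(exp(i*t)) = exp(i*(s-t)), and sums of them are collapsed using the identity that for every m > 1 the m distinct m-th roots of unity sum to 0, e.g. 1 + exp(2*I*pi/3) + exp(-2*I*pi/3) = 0.)
A character is irreducible iff <chi, chi> = 1, so this representation is irreducible.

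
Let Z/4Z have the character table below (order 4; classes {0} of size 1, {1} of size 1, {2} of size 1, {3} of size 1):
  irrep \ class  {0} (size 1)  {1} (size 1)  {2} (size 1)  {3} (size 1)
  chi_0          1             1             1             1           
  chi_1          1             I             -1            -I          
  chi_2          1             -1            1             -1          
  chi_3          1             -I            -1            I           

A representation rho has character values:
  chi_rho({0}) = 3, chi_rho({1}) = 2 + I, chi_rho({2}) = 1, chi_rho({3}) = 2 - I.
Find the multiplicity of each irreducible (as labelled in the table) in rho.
Multiplicities: chi_0: 2, chi_1: 1, chi_2: 0, chi_3: 0.

Why: Use <chi_rho, chi> = (1/|G|) sum_C |C| * chi_rho(C) * conj(chi(C)) with |G| = 4 for each irreducible chi in the table:
  <chi_rho, chi_0> = (1/4)[1*(3)*conj(1) + 1*(2 + I)*conj(1) + 1*(1)*conj(1) + 1*(2 - I)*conj(1)]
      = (1/4)[(3) + (2 + I) + (1) + (2 - I)] = 8/4 = 2
  <chi_rho, chi_1> = (1/4)[1*(3)*conj(1) + 1*(2 + I)*conj(I) + 1*(1)*conj(-1) + 1*(2 - I)*conj(-I)]
      = (1/4)[(3) + (1 - 2*I) + (-1) + (1 + 2*I)] = 4/4 = 1
  <chi_rho, chi_2> = (1/4)[1*(3)*conj(1) + 1*(2 + I)*conj(-1) + 1*(1)*conj(1) + 1*(2 - I)*conj(-1)]
      = (1/4)[(3) + (-2 - I) + (1) + (-2 + I)] = 0/4 = 0
  <chi_rho, chi_3> = (1/4)[1*(3)*conj(1) + 1*(2 + I)*conj(-I) + 1*(1)*conj(-1) + 1*(2 - I)*conj(I)]
      = (1/4)[(3) + (-1 + 2*I) + (-1) + (-1 - 2*I)] = 0/4 = 0
(Exp terms are combined using exp(i*s)*conj(exp(i*t)) = exp(i*(s-t)), and sums of them are collapsed using the identity that for every m > 1 the m distinct m-th roots of unity sum to 0, e.g. 1 + exp(2*I*pi/3) + exp(-2*I*pi/3) = 0.)
Dimension check: dim(rho) = sum (mult * dim) = 2*1 + 1*1 + 0*1 + 0*1 = 3 = chi_rho(e) = 3.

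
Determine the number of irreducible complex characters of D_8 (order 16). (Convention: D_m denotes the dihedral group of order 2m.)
7

Working: The number of irreducible complex representations of a finite group equals its number of conjugacy classes. D_8 has 7 conjugacy classes (n/2 + 3 for n even), so D_8 (order 16) has exactly 7 irreducible complex representations.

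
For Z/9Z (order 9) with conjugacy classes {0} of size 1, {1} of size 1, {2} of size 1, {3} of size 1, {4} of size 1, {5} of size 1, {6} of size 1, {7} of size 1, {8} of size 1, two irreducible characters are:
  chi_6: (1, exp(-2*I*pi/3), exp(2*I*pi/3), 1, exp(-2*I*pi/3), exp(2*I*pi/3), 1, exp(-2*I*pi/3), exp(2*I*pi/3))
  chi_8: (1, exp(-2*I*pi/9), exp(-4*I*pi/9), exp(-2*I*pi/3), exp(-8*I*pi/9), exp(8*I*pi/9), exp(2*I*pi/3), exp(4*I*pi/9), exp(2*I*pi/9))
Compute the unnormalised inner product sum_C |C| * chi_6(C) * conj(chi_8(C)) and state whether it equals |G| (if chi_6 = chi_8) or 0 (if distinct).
Sum = 0; so <chi_6, chi_8> = 0 (distinct irreducibles are orthogonal).

Compute term by term over conjugacy classes (|C| * chi_6(C) * conj(chi_8(C))):
  1*(1)*conj(1) + 1*(exp(-2*I*pi/3))*conj(exp(-2*I*pi/9)) + 1*(exp(2*I*pi/3))*conj(exp(-4*I*pi/9)) + 1*(1)*conj(exp(-2*I*pi/3)) + 1*(exp(-2*I*pi/3))*conj(exp(-8*I*pi/9)) + 1*(exp(2*I*pi/3))*conj(exp(8*I*pi/9)) + 1*(1)*conj(exp(2*I*pi/3)) + 1*(exp(-2*I*pi/3))*conj(exp(4*I*pi/9)) + 1*(exp(2*I*pi/3))*conj(exp(2*I*pi/9))
  = (1) + (exp(-4*I*pi/9)) + (exp(-8*I*pi/9)) + (exp(2*I*pi/3)) + (exp(2*I*pi/9)) + (exp(-2*I*pi/9)) + (exp(-2*I*pi/3)) + (exp(8*I*pi/9)) + (exp(4*I*pi/9))
  = 0.
(Exp terms are combined using exp(i*s)*conj(exp(i*t)) = exp(i*(s-t)), and sums of them are collapsed using the identity that for every m > 1 the m distinct m-th roots of unity sum to 0, e.g. 1 + exp(2*I*pi/3) + exp(-2*I*pi/3) = 0.)
Dividing by |G| = 9 gives 0/9 = 0, matching the row-orthogonality relation <chi_6, chi_8> = [chi_6 = chi_8].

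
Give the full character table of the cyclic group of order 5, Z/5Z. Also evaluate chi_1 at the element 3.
Character table of Z/5Z (irreps indexed chi_0,...,chi_4 with chi_k(m) = zeta_5^(k*m), zeta_5 = exp(2*pi*i/5)):
  irrep \ class  {0} (size 1)  {1} (size 1)    {2} (size 1)    {3} (size 1)    {4} (size 1)  
  chi_0          1             1               1               1               1             
  chi_1          1             exp(2*I*pi/5)   exp(4*I*pi/5)   exp(-4*I*pi/5)  exp(-2*I*pi/5)
  chi_2          1             exp(4*I*pi/5)   exp(-2*I*pi/5)  exp(2*I*pi/5)   exp(-4*I*pi/5)
  chi_3          1             exp(-4*I*pi/5)  exp(2*I*pi/5)   exp(-2*I*pi/5)  exp(4*I*pi/5) 
  chi_4          1             exp(-2*I*pi/5)  exp(-4*I*pi/5)  exp(4*I*pi/5)   exp(2*I*pi/5) 

Spot check: chi_1(3) = zeta_5^(1*3) = zeta_5^3 = exp(-4*I*pi/5).

Details: Z/5Z is abelian, so all 5 irreducible complex representations are 1-dimensional. They are given by chi_k(m) = zeta_5^(k*m) for k = 0,...,4. Row orthogonality: sum_m chi_k(m) conj(chi_l(m)) = 5 * [k = l].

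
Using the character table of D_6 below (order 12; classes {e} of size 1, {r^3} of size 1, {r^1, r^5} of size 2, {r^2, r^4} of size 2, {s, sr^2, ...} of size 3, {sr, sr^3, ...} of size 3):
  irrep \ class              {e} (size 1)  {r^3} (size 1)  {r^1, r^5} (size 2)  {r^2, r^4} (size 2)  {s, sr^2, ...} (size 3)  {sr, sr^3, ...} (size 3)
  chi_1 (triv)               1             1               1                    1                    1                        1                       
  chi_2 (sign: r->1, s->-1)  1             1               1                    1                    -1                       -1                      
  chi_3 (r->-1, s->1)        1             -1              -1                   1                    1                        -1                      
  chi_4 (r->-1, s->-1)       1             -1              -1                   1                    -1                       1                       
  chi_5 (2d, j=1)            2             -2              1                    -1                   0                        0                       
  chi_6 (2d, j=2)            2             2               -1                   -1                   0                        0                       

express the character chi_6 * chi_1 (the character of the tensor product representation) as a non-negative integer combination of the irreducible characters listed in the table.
chi_6 tensor chi_1 = chi_6 (all other irreducibles have multiplicity 0).

Details: The character of a tensor product is the pointwise product (chi_6 * chi_1)(C) = chi_6(C) * chi_1(C):
  {e}: (2)*(1), {r^3}: (2)*(1), {r^1, r^5}: (-1)*(1), {r^2, r^4}: (-1)*(1), {s, sr^2, ...}: (0)*(1), {sr, sr^3, ...}: (0)*(1)
so (chi_6 * chi_1) takes values
  {e} -> 2, {r^3} -> 2, {r^1, r^5} -> -1, {r^2, r^4} -> -1, {s, sr^2, ...} -> 0, {sr, sr^3, ...} -> 0.
Now take the inner product of this character with each irreducible chi from the table, <chi_6*chi_1, chi> = (1/12) sum_C |C| (chi_6*chi_1)(C) conj(chi(C)):
  <chi_6*chi_1, chi_1> = (1/12)[1*(2)*conj(1) + 1*(2)*conj(1) + 2*(-1)*conj(1) + 2*(-1)*conj(1) + 3*(0)*conj(1) + 3*(0)*conj(1)]
      = (1/12)[(2) + (2) + (-2) + (-2) + (0) + (0)] = 0/12 = 0
  <chi_6*chi_1, chi_2> = (1/12)[1*(2)*conj(1) + 1*(2)*conj(1) + 2*(-1)*conj(1) + 2*(-1)*conj(1) + 3*(0)*conj(-1) + 3*(0)*conj(-1)]
      = (1/12)[(2) + (2) + (-2) + (-2) + (0) + (0)] = 0/12 = 0
  <chi_6*chi_1, chi_3> = (1/12)[1*(2)*conj(1) + 1*(2)*conj(-1) + 2*(-1)*conj(-1) + 2*(-1)*conj(1) + 3*(0)*conj(1) + 3*(0)*conj(-1)]
      = (1/12)[(2) + (-2) + (2) + (-2) + (0) + (0)] = 0/12 = 0
  <chi_6*chi_1, chi_4> = (1/12)[1*(2)*conj(1) + 1*(2)*conj(-1) + 2*(-1)*conj(-1) + 2*(-1)*conj(1) + 3*(0)*conj(-1) + 3*(0)*conj(1)]
      = (1/12)[(2) + (-2) + (2) + (-2) + (0) + (0)] = 0/12 = 0
  <chi_6*chi_1, chi_5> = (1/12)[1*(2)*conj(2) + 1*(2)*conj(-2) + 2*(-1)*conj(1) + 2*(-1)*conj(-1) + 3*(0)*conj(0) + 3*(0)*conj(0)]
      = (1/12)[(4) + (-4) + (-2) + (2) + (0) + (0)] = 0/12 = 0
  <chi_6*chi_1, chi_6> = (1/12)[1*(2)*conj(2) + 1*(2)*conj(2) + 2*(-1)*conj(-1) + 2*(-1)*conj(-1) + 3*(0)*conj(0) + 3*(0)*conj(0)]
      = (1/12)[(4) + (4) + (2) + (2) + (0) + (0)] = 12/12 = 1
Hence the multiplicities are chi_6: 1. Dimension check: dim(chi_6)*dim(chi_1) = 2*1 = 2 and sum (mult * dim) = 1*2 = 2.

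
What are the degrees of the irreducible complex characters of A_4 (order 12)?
Dimensions: 1, 1, 1, 3

Justification: There are 4 irreducibles (= number of conjugacy classes). Their dimensions d_i satisfy sum d_i^2 = |G| = 12: 1 + 1 + 1 + 9 = 12.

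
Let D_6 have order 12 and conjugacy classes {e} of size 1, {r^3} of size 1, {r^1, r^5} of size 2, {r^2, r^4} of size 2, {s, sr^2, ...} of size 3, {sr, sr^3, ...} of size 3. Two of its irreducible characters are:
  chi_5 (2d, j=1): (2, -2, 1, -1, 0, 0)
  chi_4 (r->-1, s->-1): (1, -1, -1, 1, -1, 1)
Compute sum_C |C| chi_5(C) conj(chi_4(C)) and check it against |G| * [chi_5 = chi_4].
Sum = 0; so <chi_5, chi_4> = 0 (distinct irreducibles are orthogonal).

Compute term by term over conjugacy classes (|C| * chi_5(C) * conj(chi_4(C))):
  1*(2)*conj(1) + 1*(-2)*conj(-1) + 2*(1)*conj(-1) + 2*(-1)*conj(1) + 3*(0)*conj(-1) + 3*(0)*conj(1)
  = (2) + (2) + (-2) + (-2) + (0) + (0)
  = 0.
Dividing by |G| = 12 gives 0/12 = 0, matching the row-orthogonality relation <chi_5, chi_4> = [chi_5 = chi_4].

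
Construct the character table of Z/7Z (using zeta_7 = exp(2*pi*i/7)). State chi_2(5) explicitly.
Character table of Z/7Z (irreps indexed chi_0,...,chi_6 with chi_k(m) = zeta_7^(k*m), zeta_7 = exp(2*pi*i/7)):
  irrep \ class  {0} (size 1)  {1} (size 1)    {2} (size 1)    {3} (size 1)    {4} (size 1)    {5} (size 1)    {6} (size 1)  
  chi_0          1             1               1               1               1               1               1             
  chi_1          1             exp(2*I*pi/7)   exp(4*I*pi/7)   exp(6*I*pi/7)   exp(-6*I*pi/7)  exp(-4*I*pi/7)  exp(-2*I*pi/7)
  chi_2          1             exp(4*I*pi/7)   exp(-6*I*pi/7)  exp(-2*I*pi/7)  exp(2*I*pi/7)   exp(6*I*pi/7)   exp(-4*I*pi/7)
  chi_3          1             exp(6*I*pi/7)   exp(-2*I*pi/7)  exp(4*I*pi/7)   exp(-4*I*pi/7)  exp(2*I*pi/7)   exp(-6*I*pi/7)
  chi_4          1             exp(-6*I*pi/7)  exp(2*I*pi/7)   exp(-4*I*pi/7)  exp(4*I*pi/7)   exp(-2*I*pi/7)  exp(6*I*pi/7) 
  chi_5          1             exp(-4*I*pi/7)  exp(6*I*pi/7)   exp(2*I*pi/7)   exp(-2*I*pi/7)  exp(-6*I*pi/7)  exp(4*I*pi/7) 
  chi_6          1             exp(-2*I*pi/7)  exp(-4*I*pi/7)  exp(-6*I*pi/7)  exp(6*I*pi/7)   exp(4*I*pi/7)   exp(2*I*pi/7) 

Spot check: chi_2(5) = zeta_7^(2*5) = zeta_7^10 = exp(6*I*pi/7).

Reasoning: Z/7Z is abelian, so all 7 irreducible complex representations are 1-dimensional. They are given by chi_k(m) = zeta_7^(k*m) for k = 0,...,6. Row orthogonality: sum_m chi_k(m) conj(chi_l(m)) = 7 * [k = l].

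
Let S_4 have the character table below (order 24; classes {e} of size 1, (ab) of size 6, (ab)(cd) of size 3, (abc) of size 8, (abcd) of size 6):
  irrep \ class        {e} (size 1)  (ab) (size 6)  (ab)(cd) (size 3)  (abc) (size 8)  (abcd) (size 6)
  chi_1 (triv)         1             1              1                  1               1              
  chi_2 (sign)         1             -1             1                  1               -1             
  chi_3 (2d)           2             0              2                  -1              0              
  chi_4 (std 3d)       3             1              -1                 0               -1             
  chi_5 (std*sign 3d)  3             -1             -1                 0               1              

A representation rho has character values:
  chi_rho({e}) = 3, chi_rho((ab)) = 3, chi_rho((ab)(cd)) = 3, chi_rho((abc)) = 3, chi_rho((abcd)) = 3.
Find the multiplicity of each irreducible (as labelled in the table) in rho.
Multiplicities: chi_1: 3, chi_2: 0, chi_3: 0, chi_4: 0, chi_5: 0.

Argument: Use <chi_rho, chi> = (1/|G|) sum_C |C| * chi_rho(C) * conj(chi(C)) with |G| = 24 for each irreducible chi in the table:
  <chi_rho, chi_1> = (1/24)[1*(3)*conj(1) + 6*(3)*conj(1) + 3*(3)*conj(1) + 8*(3)*conj(1) + 6*(3)*conj(1)]
      = (1/24)[(3) + (18) + (9) + (24) + (18)] = 72/24 = 3
  <chi_rho, chi_2> = (1/24)[1*(3)*conj(1) + 6*(3)*conj(-1) + 3*(3)*conj(1) + 8*(3)*conj(1) + 6*(3)*conj(-1)]
      = (1/24)[(3) + (-18) + (9) + (24) + (-18)] = 0/24 = 0
  <chi_rho, chi_3> = (1/24)[1*(3)*conj(2) + 6*(3)*conj(0) + 3*(3)*conj(2) + 8*(3)*conj(-1) + 6*(3)*conj(0)]
      = (1/24)[(6) + (0) + (18) + (-24) + (0)] = 0/24 = 0
  <chi_rho, chi_4> = (1/24)[1*(3)*conj(3) + 6*(3)*conj(1) + 3*(3)*conj(-1) + 8*(3)*conj(0) + 6*(3)*conj(-1)]
      = (1/24)[(9) + (18) + (-9) + (0) + (-18)] = 0/24 = 0
  <chi_rho, chi_5> = (1/24)[1*(3)*conj(3) + 6*(3)*conj(-1) + 3*(3)*conj(-1) + 8*(3)*conj(0) + 6*(3)*conj(1)]
      = (1/24)[(9) + (-18) + (-9) + (0) + (18)] = 0/24 = 0
Dimension check: dim(rho) = sum (mult * dim) = 3*1 + 0*1 + 0*2 + 0*3 + 0*3 = 3 = chi_rho(e) = 3.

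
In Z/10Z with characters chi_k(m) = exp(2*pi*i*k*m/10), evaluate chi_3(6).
chi_3(6) = zeta_10^18 = exp(-2*I*pi/5)

Explanation: chi_3(6) = zeta_10^(3*6) = zeta_10^18. Since zeta_10^10 = 1, this equals zeta_10^8 = exp(2*pi*i*8/10) = exp(-2*I*pi/5).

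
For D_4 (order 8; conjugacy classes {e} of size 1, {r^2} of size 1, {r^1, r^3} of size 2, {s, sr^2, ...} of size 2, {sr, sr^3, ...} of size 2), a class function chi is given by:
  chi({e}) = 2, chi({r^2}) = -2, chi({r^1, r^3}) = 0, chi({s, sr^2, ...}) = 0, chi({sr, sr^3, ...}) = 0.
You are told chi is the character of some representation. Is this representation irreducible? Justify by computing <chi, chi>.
Irreducible: <chi, chi> = 1.

Derivation: <chi, chi> = (1/|G|) sum_C |C| * |chi(C)|^2 = (1/8)[1*|2|^2 + 1*|-2|^2 + 2*|0|^2 + 2*|0|^2 + 2*|0|^2]
  = (1/8)[(4) + (4) + (0) + (0) + (0)] = 8/8 = 1.
A character is irreducible iff <chi, chi> = 1, so this representation is irreducible.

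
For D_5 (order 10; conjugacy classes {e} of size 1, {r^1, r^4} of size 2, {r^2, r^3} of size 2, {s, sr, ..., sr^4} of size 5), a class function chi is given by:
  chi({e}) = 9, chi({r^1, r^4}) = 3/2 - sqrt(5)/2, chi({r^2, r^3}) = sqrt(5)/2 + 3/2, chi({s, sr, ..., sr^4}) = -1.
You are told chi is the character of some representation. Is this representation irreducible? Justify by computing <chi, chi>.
Not irreducible (reducible): <chi, chi> = 10 > 1.

Working: <chi, chi> = (1/|G|) sum_C |C| * |chi(C)|^2 = (1/10)[1*|9|^2 + 2*|3/2 - sqrt(5)/2|^2 + 2*|sqrt(5)/2 + 3/2|^2 + 5*|-1|^2]
  = (1/10)[(81) + (7 - 3*sqrt(5)) + (3*sqrt(5) + 7) + (5)] = 100/10 = 10.
A character is irreducible iff <chi, chi> = 1, so this representation is reducible.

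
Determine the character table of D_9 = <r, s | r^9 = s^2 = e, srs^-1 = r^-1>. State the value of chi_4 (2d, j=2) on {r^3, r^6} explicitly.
Conjugacy classes: {e} of size 1, {r^1, r^8} of size 2, {r^2, r^7} of size 2, {r^3, r^6} of size 2, {r^4, r^5} of size 2, {s, sr, ..., sr^8} of size 9.
Character table:
  irrep \ class              {e} (size 1)  {r^1, r^8} (size 2)  {r^2, r^7} (size 2)  {r^3, r^6} (size 2)  {r^4, r^5} (size 2)  {s, sr, ..., sr^8} (size 9)
  chi_1 (triv)               1             1                    1                    1                    1                    1                          
  chi_2 (sign: r->1, s->-1)  1             1                    1                    1                    1                    -1                         
  chi_3 (2d, j=1)            2             2*cos(2*pi/9)        2*cos(4*pi/9)        -1                   -2*cos(pi/9)         0                          
  chi_4 (2d, j=2)            2             2*cos(4*pi/9)        -2*cos(pi/9)         -1                   2*cos(2*pi/9)        0                          
  chi_5 (2d, j=3)            2             -1                   -1                   2                    -1                   0                          
  chi_6 (2d, j=4)            2             -2*cos(pi/9)         2*cos(2*pi/9)        -1                   2*cos(4*pi/9)        0                          

Spot check: chi_4 (2d, j=2) on {r^3, r^6} = -1.

Proof sketch: D_9 has order 2*9 = 18 with 6 conjugacy classes, hence 6 irreducibles. Sum of squared dims 1 + 1 + 4 + 4 + 4 + 4 = 18 = |G|. Linear characters come from the abelianisation; the 2-dimensional irreps have character r^k -> 2*cos(2*pi*j*k/9), reflections -> 0.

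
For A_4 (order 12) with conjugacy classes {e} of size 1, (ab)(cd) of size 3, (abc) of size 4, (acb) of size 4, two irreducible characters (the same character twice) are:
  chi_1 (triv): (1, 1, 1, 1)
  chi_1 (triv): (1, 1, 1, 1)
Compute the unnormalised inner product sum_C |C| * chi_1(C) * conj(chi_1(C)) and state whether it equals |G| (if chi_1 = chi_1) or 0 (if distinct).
Sum = 12 = |G| = 12; so <chi_1, chi_1> = 1 (norm-1 confirms irreducibility).

Solution. Compute term by term over conjugacy classes (|C| * chi_1(C) * conj(chi_1(C))):
  1*(1)*conj(1) + 3*(1)*conj(1) + 4*(1)*conj(1) + 4*(1)*conj(1)
  = (1) + (3) + (4) + (4)
  = 12.
(Exp terms are combined using exp(i*s)*conj(exp(i*t)) = exp(i*(s-t)), and sums of them are collapsed using the identity that for every m > 1 the m distinct m-th roots of unity sum to 0, e.g. 1 + exp(2*I*pi/3) + exp(-2*I*pi/3) = 0.)
Dividing by |G| = 12 gives 12/12 = 1, matching the row-orthogonality relation <chi_1, chi_1> = [chi_1 = chi_1].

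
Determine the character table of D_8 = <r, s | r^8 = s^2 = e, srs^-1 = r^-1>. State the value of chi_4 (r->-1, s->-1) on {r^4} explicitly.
Conjugacy classes: {e} of size 1, {r^4} of size 1, {r^1, r^7} of size 2, {r^2, r^6} of size 2, {r^3, r^5} of size 2, {s, sr^2, ...} of size 4, {sr, sr^3, ...} of size 4.
Character table:
  irrep \ class              {e} (size 1)  {r^4} (size 1)  {r^1, r^7} (size 2)  {r^2, r^6} (size 2)  {r^3, r^5} (size 2)  {s, sr^2, ...} (size 4)  {sr, sr^3, ...} (size 4)
  chi_1 (triv)               1             1               1                    1                    1                    1                        1                       
  chi_2 (sign: r->1, s->-1)  1             1               1                    1                    1                    -1                       -1                      
  chi_3 (r->-1, s->1)        1             1               -1                   1                    -1                   1                        -1                      
  chi_4 (r->-1, s->-1)       1             1               -1                   1                    -1                   -1                       1                       
  chi_5 (2d, j=1)            2             -2              sqrt(2)              0                    -sqrt(2)             0                        0                       
  chi_6 (2d, j=2)            2             2               0                    -2                   0                    0                        0                       
  chi_7 (2d, j=3)            2             -2              -sqrt(2)             0                    sqrt(2)              0                        0                       

Spot check: chi_4 (r->-1, s->-1) on {r^4} = 1.

Details: D_8 has order 2*8 = 16 with 7 conjugacy classes, hence 7 irreducibles. Sum of squared dims 1 + 1 + 1 + 1 + 4 + 4 + 4 = 16 = |G|. Linear characters come from the abelianisation; the 2-dimensional irreps have character r^k -> 2*cos(2*pi*j*k/8), reflections -> 0.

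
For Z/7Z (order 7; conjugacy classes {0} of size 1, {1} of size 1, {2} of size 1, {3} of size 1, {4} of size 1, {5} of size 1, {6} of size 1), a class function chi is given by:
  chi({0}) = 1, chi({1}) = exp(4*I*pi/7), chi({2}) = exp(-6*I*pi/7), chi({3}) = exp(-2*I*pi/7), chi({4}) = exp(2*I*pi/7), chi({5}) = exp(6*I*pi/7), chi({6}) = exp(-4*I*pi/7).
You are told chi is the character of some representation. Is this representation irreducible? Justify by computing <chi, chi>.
Irreducible: <chi, chi> = 1.

Working: <chi, chi> = (1/|G|) sum_C |C| * |chi(C)|^2 = (1/7)[1*|1|^2 + 1*|exp(4*I*pi/7)|^2 + 1*|exp(-6*I*pi/7)|^2 + 1*|exp(-2*I*pi/7)|^2 + 1*|exp(2*I*pi/7)|^2 + 1*|exp(6*I*pi/7)|^2 + 1*|exp(-4*I*pi/7)|^2]
  = (1/7)[(1) + (1) + (1) + (1) + (1) + (1) + (1)] = 7/7 = 1.
(Exp terms are combined using exp(i*s)*conj(exp(i*t)) = exp(i*(s-t)), and sums of them are collapsed using the identity that for every m > 1 the m distinct m-th roots of unity sum to 0, e.g. 1 + exp(2*I*pi/3) + exp(-2*I*pi/3) = 0.)
A character is irreducible iff <chi, chi> = 1, so this representation is irreducible.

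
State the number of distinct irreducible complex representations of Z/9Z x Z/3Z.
27

Justification: The number of irreducible complex representations of a finite group equals its number of conjugacy classes. Z/9Z x Z/3Z is abelian of order 27, so every element is its own conjugacy class: 27 classes, so Z/9Z x Z/3Z (order 27) has exactly 27 irreducible complex representations.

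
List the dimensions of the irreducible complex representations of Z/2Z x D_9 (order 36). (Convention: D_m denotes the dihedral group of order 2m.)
Dimensions: 1, 1, 1, 1, 2, 2, 2, 2, 2, 2, 2, 2

Working: There are 12 irreducibles (= number of conjugacy classes). Their dimensions d_i satisfy sum d_i^2 = |G| = 36: 1 + 1 + 1 + 1 + 4 + 4 + 4 + 4 + 4 + 4 + 4 + 4 = 36. (For the product with Z/2Z: each of the 2 1-dim characters of Z/2Z tensors with each irrep of D_9, giving 2 copies of each D_9-dimension.)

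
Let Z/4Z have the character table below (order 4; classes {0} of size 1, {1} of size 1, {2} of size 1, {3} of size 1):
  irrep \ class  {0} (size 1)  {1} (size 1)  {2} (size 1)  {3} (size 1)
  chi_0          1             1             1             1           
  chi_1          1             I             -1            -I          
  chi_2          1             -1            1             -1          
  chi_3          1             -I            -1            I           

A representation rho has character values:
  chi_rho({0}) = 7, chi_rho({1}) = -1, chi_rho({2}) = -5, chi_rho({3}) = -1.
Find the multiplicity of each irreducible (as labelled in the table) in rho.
Multiplicities: chi_0: 0, chi_1: 3, chi_2: 1, chi_3: 3.

Argument: Use <chi_rho, chi> = (1/|G|) sum_C |C| * chi_rho(C) * conj(chi(C)) with |G| = 4 for each irreducible chi in the table:
  <chi_rho, chi_0> = (1/4)[1*(7)*conj(1) + 1*(-1)*conj(1) + 1*(-5)*conj(1) + 1*(-1)*conj(1)]
      = (1/4)[(7) + (-1) + (-5) + (-1)] = 0/4 = 0
  <chi_rho, chi_1> = (1/4)[1*(7)*conj(1) + 1*(-1)*conj(I) + 1*(-5)*conj(-1) + 1*(-1)*conj(-I)]
      = (1/4)[(7) + (I) + (5) + (-I)] = 12/4 = 3
  <chi_rho, chi_2> = (1/4)[1*(7)*conj(1) + 1*(-1)*conj(-1) + 1*(-5)*conj(1) + 1*(-1)*conj(-1)]
      = (1/4)[(7) + (1) + (-5) + (1)] = 4/4 = 1
  <chi_rho, chi_3> = (1/4)[1*(7)*conj(1) + 1*(-1)*conj(-I) + 1*(-5)*conj(-1) + 1*(-1)*conj(I)]
      = (1/4)[(7) + (-I) + (5) + (I)] = 12/4 = 3
(Exp terms are combined using exp(i*s)*conj(exp(i*t)) = exp(i*(s-t)), and sums of them are collapsed using the identity that for every m > 1 the m distinct m-th roots of unity sum to 0, e.g. 1 + exp(2*I*pi/3) + exp(-2*I*pi/3) = 0.)
Dimension check: dim(rho) = sum (mult * dim) = 0*1 + 3*1 + 1*1 + 3*1 = 7 = chi_rho(e) = 7.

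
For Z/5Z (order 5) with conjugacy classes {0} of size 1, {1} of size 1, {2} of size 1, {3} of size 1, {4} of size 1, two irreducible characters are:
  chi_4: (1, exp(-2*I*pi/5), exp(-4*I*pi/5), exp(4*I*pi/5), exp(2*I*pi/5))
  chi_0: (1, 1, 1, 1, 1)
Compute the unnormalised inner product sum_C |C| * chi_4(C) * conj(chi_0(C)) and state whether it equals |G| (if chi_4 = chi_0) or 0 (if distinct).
Sum = 0; so <chi_4, chi_0> = 0 (distinct irreducibles are orthogonal).

Argument: Compute term by term over conjugacy classes (|C| * chi_4(C) * conj(chi_0(C))):
  1*(1)*conj(1) + 1*(exp(-2*I*pi/5))*conj(1) + 1*(exp(-4*I*pi/5))*conj(1) + 1*(exp(4*I*pi/5))*conj(1) + 1*(exp(2*I*pi/5))*conj(1)
  = (1) + (exp(-2*I*pi/5)) + (exp(-4*I*pi/5)) + (exp(4*I*pi/5)) + (exp(2*I*pi/5))
  = 0.
(Exp terms are combined using exp(i*s)*conj(exp(i*t)) = exp(i*(s-t)), and sums of them are collapsed using the identity that for every m > 1 the m distinct m-th roots of unity sum to 0, e.g. 1 + exp(2*I*pi/3) + exp(-2*I*pi/3) = 0.)
Dividing by |G| = 5 gives 0/5 = 0, matching the row-orthogonality relation <chi_4, chi_0> = [chi_4 = chi_0].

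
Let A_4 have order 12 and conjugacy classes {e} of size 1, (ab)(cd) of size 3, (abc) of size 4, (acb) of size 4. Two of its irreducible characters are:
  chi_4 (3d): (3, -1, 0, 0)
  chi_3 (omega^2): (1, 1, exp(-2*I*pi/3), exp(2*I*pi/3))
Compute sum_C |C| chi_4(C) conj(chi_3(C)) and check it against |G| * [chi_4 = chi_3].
Sum = 0; so <chi_4, chi_3> = 0 (distinct irreducibles are orthogonal).

Explanation: Compute term by term over conjugacy classes (|C| * chi_4(C) * conj(chi_3(C))):
  1*(3)*conj(1) + 3*(-1)*conj(1) + 4*(0)*conj(exp(-2*I*pi/3)) + 4*(0)*conj(exp(2*I*pi/3))
  = (3) + (-3) + (0) + (0)
  = 0.
(Exp terms are combined using exp(i*s)*conj(exp(i*t)) = exp(i*(s-t)), and sums of them are collapsed using the identity that for every m > 1 the m distinct m-th roots of unity sum to 0, e.g. 1 + exp(2*I*pi/3) + exp(-2*I*pi/3) = 0.)
Dividing by |G| = 12 gives 0/12 = 0, matching the row-orthogonality relation <chi_4, chi_3> = [chi_4 = chi_3].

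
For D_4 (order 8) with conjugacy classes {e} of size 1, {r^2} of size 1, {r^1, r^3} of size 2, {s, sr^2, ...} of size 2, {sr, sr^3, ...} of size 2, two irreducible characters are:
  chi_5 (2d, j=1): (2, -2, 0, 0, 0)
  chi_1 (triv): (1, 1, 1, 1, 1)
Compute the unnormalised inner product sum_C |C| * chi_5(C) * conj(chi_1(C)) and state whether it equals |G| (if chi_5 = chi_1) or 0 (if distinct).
Sum = 0; so <chi_5, chi_1> = 0 (distinct irreducibles are orthogonal).

Proof sketch: Compute term by term over conjugacy classes (|C| * chi_5(C) * conj(chi_1(C))):
  1*(2)*conj(1) + 1*(-2)*conj(1) + 2*(0)*conj(1) + 2*(0)*conj(1) + 2*(0)*conj(1)
  = (2) + (-2) + (0) + (0) + (0)
  = 0.
Dividing by |G| = 8 gives 0/8 = 0, matching the row-orthogonality relation <chi_5, chi_1> = [chi_5 = chi_1].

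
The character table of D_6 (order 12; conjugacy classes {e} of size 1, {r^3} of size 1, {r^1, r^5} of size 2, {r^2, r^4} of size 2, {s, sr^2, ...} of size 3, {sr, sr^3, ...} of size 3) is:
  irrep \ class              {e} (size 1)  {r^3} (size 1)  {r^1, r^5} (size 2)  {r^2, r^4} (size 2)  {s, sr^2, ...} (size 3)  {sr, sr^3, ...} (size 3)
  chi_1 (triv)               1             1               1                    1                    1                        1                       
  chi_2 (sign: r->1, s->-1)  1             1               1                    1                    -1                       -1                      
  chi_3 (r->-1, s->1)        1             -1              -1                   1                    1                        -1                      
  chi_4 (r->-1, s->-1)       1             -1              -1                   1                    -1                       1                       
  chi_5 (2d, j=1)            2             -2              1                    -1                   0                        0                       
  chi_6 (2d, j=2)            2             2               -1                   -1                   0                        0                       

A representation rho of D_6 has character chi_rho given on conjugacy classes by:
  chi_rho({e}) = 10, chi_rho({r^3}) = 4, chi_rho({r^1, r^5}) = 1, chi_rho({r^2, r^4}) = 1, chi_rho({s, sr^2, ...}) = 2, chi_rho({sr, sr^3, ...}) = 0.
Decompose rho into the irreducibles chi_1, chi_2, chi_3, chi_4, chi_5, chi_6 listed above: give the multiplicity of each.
Multiplicities: chi_1: 2, chi_2: 1, chi_3: 1, chi_4: 0, chi_5: 1, chi_6: 2.

Argument: Use <chi_rho, chi> = (1/|G|) sum_C |C| * chi_rho(C) * conj(chi(C)) with |G| = 12 for each irreducible chi in the table:
  <chi_rho, chi_1> = (1/12)[1*(10)*conj(1) + 1*(4)*conj(1) + 2*(1)*conj(1) + 2*(1)*conj(1) + 3*(2)*conj(1) + 3*(0)*conj(1)]
      = (1/12)[(10) + (4) + (2) + (2) + (6) + (0)] = 24/12 = 2
  <chi_rho, chi_2> = (1/12)[1*(10)*conj(1) + 1*(4)*conj(1) + 2*(1)*conj(1) + 2*(1)*conj(1) + 3*(2)*conj(-1) + 3*(0)*conj(-1)]
      = (1/12)[(10) + (4) + (2) + (2) + (-6) + (0)] = 12/12 = 1
  <chi_rho, chi_3> = (1/12)[1*(10)*conj(1) + 1*(4)*conj(-1) + 2*(1)*conj(-1) + 2*(1)*conj(1) + 3*(2)*conj(1) + 3*(0)*conj(-1)]
      = (1/12)[(10) + (-4) + (-2) + (2) + (6) + (0)] = 12/12 = 1
  <chi_rho, chi_4> = (1/12)[1*(10)*conj(1) + 1*(4)*conj(-1) + 2*(1)*conj(-1) + 2*(1)*conj(1) + 3*(2)*conj(-1) + 3*(0)*conj(1)]
      = (1/12)[(10) + (-4) + (-2) + (2) + (-6) + (0)] = 0/12 = 0
  <chi_rho, chi_5> = (1/12)[1*(10)*conj(2) + 1*(4)*conj(-2) + 2*(1)*conj(1) + 2*(1)*conj(-1) + 3*(2)*conj(0) + 3*(0)*conj(0)]
      = (1/12)[(20) + (-8) + (2) + (-2) + (0) + (0)] = 12/12 = 1
  <chi_rho, chi_6> = (1/12)[1*(10)*conj(2) + 1*(4)*conj(2) + 2*(1)*conj(-1) + 2*(1)*conj(-1) + 3*(2)*conj(0) + 3*(0)*conj(0)]
      = (1/12)[(20) + (8) + (-2) + (-2) + (0) + (0)] = 24/12 = 2
Dimension check: dim(rho) = sum (mult * dim) = 2*1 + 1*1 + 1*1 + 0*1 + 1*2 + 2*2 = 10 = chi_rho(e) = 10.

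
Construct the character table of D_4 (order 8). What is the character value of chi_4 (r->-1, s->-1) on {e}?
Conjugacy classes: {e} of size 1, {r^2} of size 1, {r^1, r^3} of size 2, {s, sr^2, ...} of size 2, {sr, sr^3, ...} of size 2.
Character table:
  irrep \ class              {e} (size 1)  {r^2} (size 1)  {r^1, r^3} (size 2)  {s, sr^2, ...} (size 2)  {sr, sr^3, ...} (size 2)
  chi_1 (triv)               1             1               1                    1                        1                       
  chi_2 (sign: r->1, s->-1)  1             1               1                    -1                       -1                      
  chi_3 (r->-1, s->1)        1             1               -1                   1                        -1                      
  chi_4 (r->-1, s->-1)       1             1               -1                   -1                       1                       
  chi_5 (2d, j=1)            2             -2              0                    0                        0                       

Spot check: chi_4 (r->-1, s->-1) on {e} = 1.

Solution. D_4 has order 2*4 = 8 with 5 conjugacy classes, hence 5 irreducibles. Sum of squared dims 1 + 1 + 1 + 1 + 4 = 8 = |G|. Linear characters come from the abelianisation; the 2-dimensional irreps have character r^k -> 2*cos(2*pi*j*k/4), reflections -> 0.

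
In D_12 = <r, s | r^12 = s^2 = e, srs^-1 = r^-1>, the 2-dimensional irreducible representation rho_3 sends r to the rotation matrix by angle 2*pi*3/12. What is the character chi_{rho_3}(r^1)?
chi_{rho_3}(r^1) = 2*cos(2*pi*3*1/12) = 0

rho_3(r^1) is rotation by angle 2*pi*3*1/12, whose trace is 2*cos(2*pi*3*1/12) = 0.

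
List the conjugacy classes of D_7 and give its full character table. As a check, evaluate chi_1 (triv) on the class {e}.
Conjugacy classes: {e} of size 1, {r^1, r^6} of size 2, {r^2, r^5} of size 2, {r^3, r^4} of size 2, {s, sr, ..., sr^6} of size 7.
Character table:
  irrep \ class              {e} (size 1)  {r^1, r^6} (size 2)  {r^2, r^5} (size 2)  {r^3, r^4} (size 2)  {s, sr, ..., sr^6} (size 7)
  chi_1 (triv)               1             1                    1                    1                    1                          
  chi_2 (sign: r->1, s->-1)  1             1                    1                    1                    -1                         
  chi_3 (2d, j=1)            2             2*cos(2*pi/7)        -2*cos(3*pi/7)       -2*cos(pi/7)         0                          
  chi_4 (2d, j=2)            2             -2*cos(3*pi/7)       -2*cos(pi/7)         2*cos(2*pi/7)        0                          
  chi_5 (2d, j=3)            2             -2*cos(pi/7)         2*cos(2*pi/7)        -2*cos(3*pi/7)       0                          

Spot check: chi_1 (triv) on {e} = 1.

Proof sketch: D_7 has order 2*7 = 14 with 5 conjugacy classes, hence 5 irreducibles. Sum of squared dims 1 + 1 + 4 + 4 + 4 = 14 = |G|. Linear characters come from the abelianisation; the 2-dimensional irreps have character r^k -> 2*cos(2*pi*j*k/7), reflections -> 0.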